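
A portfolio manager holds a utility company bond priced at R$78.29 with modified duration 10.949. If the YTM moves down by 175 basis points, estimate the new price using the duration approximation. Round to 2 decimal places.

Duration approximation: ΔP/P ≈ -D_mod · Δy = -10.949 × (-0.0175) = +0.1916075.
New price ≈ 78.29 × (1 + 0.1916075) = 93.290951175.

R$93.29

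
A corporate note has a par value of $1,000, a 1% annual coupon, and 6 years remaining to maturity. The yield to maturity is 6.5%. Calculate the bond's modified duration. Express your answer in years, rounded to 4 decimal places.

Periodic yield y = 0.065. First find Macaulay duration:
  t   CF        PV=CF/(1+0.065)^t    t·PV
  1        10.00         9.3897         9.3897
  2        10.00         8.8166        17.6332
  3        10.00         8.2785        24.8355
  4        10.00         7.7732        31.0929
  5        10.00         7.2988        36.4940
  6     1,010.00       692.1875     4,153.1248
  Σ                    733.7443     4,272.5701
P = 733.7443; Macaulay duration = 4,272.5701 / 733.7443 = 5.82297 years.
Modified duration = D_Mac / (1 + y) = 5.82297 / 1.065 = 5.46758 years.

5.4676 years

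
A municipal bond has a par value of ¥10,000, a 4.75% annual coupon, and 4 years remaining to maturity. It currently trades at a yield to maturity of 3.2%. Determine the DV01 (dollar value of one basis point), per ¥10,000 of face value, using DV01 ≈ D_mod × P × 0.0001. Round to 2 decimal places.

Periodic yield y = 0.032.
  t   CF        PV=CF/(1+0.032)^t    t·PV
  1       475.00       460.2713       460.2713
  2       475.00       445.9993       891.9987
  3       475.00       432.1699     1,296.5097
  4    10,475.00     9,234.9648    36,939.8590
  Σ                 10,573.4053    39,588.6387
P = 10,573.4053; D_Mac = 3.74417 yrs; D_mod = 3.62807 yrs.
DV01 ≈ 3.62807 × 10,573.4053 × 0.0001 = 3.836108.

¥3.84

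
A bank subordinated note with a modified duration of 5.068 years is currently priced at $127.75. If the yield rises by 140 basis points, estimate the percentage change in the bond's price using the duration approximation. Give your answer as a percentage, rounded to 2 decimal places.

-7.10%

Duration approximation: ΔP/P ≈ -D_mod · Δy = -5.068 × (+0.014) = -0.070952.
As a percentage: -7.0952%.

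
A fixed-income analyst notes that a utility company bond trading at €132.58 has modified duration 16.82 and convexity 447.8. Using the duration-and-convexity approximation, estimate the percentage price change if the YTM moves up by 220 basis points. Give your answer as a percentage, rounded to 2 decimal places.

-26.17%

Duration effect: -D_mod·Δy = -16.82 × (+0.022) = -0.370040
Convexity effect: ½·C·(Δy)² = 0.5 × 447.8 × (0.022)² = +0.1083676
ΔP/P ≈ -0.370040 + 0.1083676 = -0.2616724
= -26.16724%.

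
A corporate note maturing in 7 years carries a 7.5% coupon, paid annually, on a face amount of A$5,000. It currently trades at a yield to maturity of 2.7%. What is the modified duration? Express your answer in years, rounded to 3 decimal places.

Periodic yield y = 0.027. First find Macaulay duration:
  t   CF        PV=CF/(1+0.027)^t    t·PV
  1       375.00       365.1412       365.1412
  2       375.00       355.5416       711.0831
  3       375.00       346.1943     1,038.5830
  4       375.00       337.0928     1,348.3713
  5       375.00       328.2306     1,641.1529
  6       375.00       319.6014     1,917.6081
  7     5,375.00     4,460.5187    31,223.6308
  Σ                  6,512.3205    38,245.5704
P = 6,512.3205; Macaulay duration = 38,245.5704 / 6,512.3205 = 5.87280 years.
Modified duration = D_Mac / (1 + y) = 5.87280 / 1.027 = 5.71841 years.

5.718 years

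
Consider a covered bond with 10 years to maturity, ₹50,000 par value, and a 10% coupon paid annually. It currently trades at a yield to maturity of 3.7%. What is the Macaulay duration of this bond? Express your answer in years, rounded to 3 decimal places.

7.398 years

Periodic yield y = 0.037. Discount each cash flow and weight by its year:
  t   CF        PV=CF/(1+0.037)^t    t·PV
  1     5,000.00     4,821.6008     4,821.6008
  2     5,000.00     4,649.5668     9,299.1336
  3     5,000.00     4,483.6710    13,451.0129
  4     5,000.00     4,323.6943    17,294.7771
  5     5,000.00     4,169.4255    20,847.1277
  6     5,000.00     4,020.6611    24,123.9665
  7     5,000.00     3,877.2045    27,140.4316
  8     5,000.00     3,738.8665    29,910.9316
  9     5,000.00     3,605.4643    32,449.1785
  10   55,000.00    38,245.0405   382,450.4054
  Σ                 75,935.1952   561,788.5657
Price P = Σ PV = 75,935.1952.
Macaulay duration = Σ(t·PV) / P = 561,788.5657 / 75,935.1952 = 7.39826 years.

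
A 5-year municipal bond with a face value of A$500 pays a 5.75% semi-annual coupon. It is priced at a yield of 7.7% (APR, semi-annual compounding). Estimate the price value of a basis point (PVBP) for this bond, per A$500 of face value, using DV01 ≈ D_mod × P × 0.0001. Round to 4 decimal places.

A$0.1943

Periodic yield y = 0.0385.
  t   CF        PV=CF/(1+0.0385)^t    t·PV
  1       14.375        13.8421        13.8421
  2       14.375        13.3289        26.6578
  3       14.375        12.8348        38.5043
  4       14.375        12.3590        49.4358
  5       14.375        11.9008        59.5039
  6       14.375        11.4596        68.7575
  7       14.375        11.0347        77.2432
  8       14.375        10.6257        85.0053
  9       14.375        10.2317        92.0856
  10     514.375       352.5452     3,525.4523
  Σ                    460.1625     4,036.4879
P = 460.1625; D_Mac = 8.77188 half-year periods = 4.38594 yrs; D_mod = 4.22334 yrs.
DV01 ≈ 4.22334 × 460.1625 × 0.0001 = 0.194342.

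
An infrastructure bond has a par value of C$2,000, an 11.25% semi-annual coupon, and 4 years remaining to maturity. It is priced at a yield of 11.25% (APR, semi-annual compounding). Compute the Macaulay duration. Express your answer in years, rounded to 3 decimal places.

Periodic yield y = 0.05625. Discount each cash flow and weight by its period:
  t   CF        PV=CF/(1+0.05625)^t    t·PV
  1       112.50       106.5089       106.5089
  2       112.50       100.8368       201.6736
  3       112.50        95.4668       286.4004
  4       112.50        90.3828       361.5311
  5       112.50        85.5695       427.8474
  6       112.50        81.0125       486.0752
  7       112.50        76.6983       536.8878
  8     2,112.50     1,363.5245    10,908.1959
  Σ                  2,000.0000    13,315.1202
Price P = Σ PV = 2,000.0000.
Macaulay duration = Σ(t·PV) / P = 13,315.1202 / 2,000.0000 = 6.65756 half-year periods.
In years: 6.65756 / 2 = 3.32878 years.

3.329 years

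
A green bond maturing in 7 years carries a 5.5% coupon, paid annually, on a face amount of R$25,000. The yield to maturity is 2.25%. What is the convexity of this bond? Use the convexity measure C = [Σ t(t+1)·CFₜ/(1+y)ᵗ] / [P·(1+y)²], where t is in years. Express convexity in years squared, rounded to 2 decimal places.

44.41

With y = 0.0225:
  t   CF        PV=CF/(1+0.0225)^t    t·PV        t(t+1)·PV
  1     1,375.00     1,344.7433     1,344.7433       2,689.4866
  2     1,375.00     1,315.1523     2,630.3047       7,890.9141
  3     1,375.00     1,286.2126     3,858.6377      15,434.5508
  4     1,375.00     1,257.9096     5,031.6384      25,158.1920
  5     1,375.00     1,230.2294     6,151.1472      36,906.8831
  6     1,375.00     1,203.1584     7,218.9502      50,532.6517
  7    26,375.00    22,570.9195   157,996.4364   1,263,971.4912
  Σ                 30,208.3251   184,231.8579   1,402,584.1694
P = 30,208.3251.
Convexity = Σ t(t+1)·PV / [P·(1+y)²] = 1,402,584.1694 / (30,208.3251 × 1.045506) = 44.40948.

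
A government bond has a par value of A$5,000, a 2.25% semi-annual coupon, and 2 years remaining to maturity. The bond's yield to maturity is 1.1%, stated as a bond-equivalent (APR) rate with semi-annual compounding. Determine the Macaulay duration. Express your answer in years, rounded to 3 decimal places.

1.967 years

Periodic yield y = 0.0055. Discount each cash flow and weight by its period:
  t   CF        PV=CF/(1+0.0055)^t    t·PV
  1        56.25        55.9423        55.9423
  2        56.25        55.6363       111.2726
  3        56.25        55.3320       165.9960
  4     5,056.25     4,946.5254    19,786.1014
  Σ                  5,113.4360    20,119.3123
Price P = Σ PV = 5,113.4360.
Macaulay duration = Σ(t·PV) / P = 20,119.3123 / 5,113.4360 = 3.93460 half-year periods.
In years: 3.93460 / 2 = 1.96730 years.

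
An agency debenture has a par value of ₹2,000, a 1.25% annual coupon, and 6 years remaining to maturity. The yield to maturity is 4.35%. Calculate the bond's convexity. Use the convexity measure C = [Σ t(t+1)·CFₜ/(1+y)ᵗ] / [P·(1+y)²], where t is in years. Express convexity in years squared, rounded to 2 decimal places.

With y = 0.0435:
  t   CF        PV=CF/(1+0.0435)^t    t·PV        t(t+1)·PV
  1        25.00        23.9578        23.9578          47.9157
  2        25.00        22.9591        45.9182         137.7547
  3        25.00        22.0020        66.0061         264.0243
  4        25.00        21.0848        84.3393         421.6967
  5        25.00        20.2059       101.0294         606.1764
  6     2,025.00     1,568.4487     9,410.6920      65,874.8437
  Σ                  1,678.6583     9,731.9428      67,352.4114
P = 1,678.6583.
Convexity = Σ t(t+1)·PV / [P·(1+y)²] = 67,352.4114 / (1,678.6583 × 1.088892) = 36.84732.

36.85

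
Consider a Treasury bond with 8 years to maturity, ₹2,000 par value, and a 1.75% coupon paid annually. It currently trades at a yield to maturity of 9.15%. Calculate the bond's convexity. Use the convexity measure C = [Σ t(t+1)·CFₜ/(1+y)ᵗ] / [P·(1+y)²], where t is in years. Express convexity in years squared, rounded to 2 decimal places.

With y = 0.0915:
  t   CF        PV=CF/(1+0.0915)^t    t·PV        t(t+1)·PV
  1        35.00        32.0660        32.0660          64.1319
  2        35.00        29.3779        58.7558         176.2673
  3        35.00        26.9152        80.7455         322.9818
  4        35.00        24.6589        98.6355         493.1773
  5        35.00        22.5917       112.9586         677.7517
  6        35.00        20.6979       124.1872         869.3104
  7        35.00        18.9628       132.7394       1,061.9153
  8     2,035.00     1,010.1235     8,080.9883      72,728.8951
  Σ                  1,185.3938     8,721.0762      76,394.4309
P = 1,185.3938.
Convexity = Σ t(t+1)·PV / [P·(1+y)²] = 76,394.4309 / (1,185.3938 × 1.191372) = 54.09431.

54.09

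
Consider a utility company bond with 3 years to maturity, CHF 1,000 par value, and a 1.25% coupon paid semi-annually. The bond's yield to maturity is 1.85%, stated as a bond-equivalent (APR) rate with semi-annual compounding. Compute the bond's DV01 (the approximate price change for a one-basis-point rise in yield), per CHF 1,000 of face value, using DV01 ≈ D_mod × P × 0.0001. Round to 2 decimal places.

CHF 0.29

Periodic yield y = 0.00925.
  t   CF        PV=CF/(1+0.00925)^t    t·PV
  1         6.25         6.1927         6.1927
  2         6.25         6.1360        12.2719
  3         6.25         6.0797        18.2392
  4         6.25         6.0240        24.0960
  5         6.25         5.9688        29.8439
  6     1,006.25       952.1675     5,713.0049
  Σ                    982.5687     5,803.6486
P = 982.5687; D_Mac = 5.90661 half-year periods = 2.95330 yrs; D_mod = 2.92624 yrs.
DV01 ≈ 2.92624 × 982.5687 × 0.0001 = 0.287523.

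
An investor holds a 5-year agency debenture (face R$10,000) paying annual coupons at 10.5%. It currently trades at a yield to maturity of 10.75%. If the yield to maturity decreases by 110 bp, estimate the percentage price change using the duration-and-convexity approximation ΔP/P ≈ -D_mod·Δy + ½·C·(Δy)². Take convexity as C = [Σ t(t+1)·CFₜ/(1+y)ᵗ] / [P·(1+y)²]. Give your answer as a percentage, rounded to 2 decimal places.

With y = 0.1075:
  t   CF        PV=CF/(1+0.1075)^t    t·PV        t(t+1)·PV
  1     1,050.00       948.0813       948.0813       1,896.1625
  2     1,050.00       856.0553     1,712.1106       5,136.3319
  3     1,050.00       772.9619     2,318.8857       9,275.5429
  4     1,050.00       697.9340     2,791.7360      13,958.6801
  5    11,050.00     6,631.9860    33,159.9302     198,959.5813
  Σ                  9,907.0185    40,930.7439     229,226.2988
P = 9,907.0185; D_Mac = 4.13149 yrs; D_mod = 3.73046 yrs; C = 18.86401.
Duration effect: -3.73046 × (-0.011) = +0.041035
Convexity effect: 0.5 × 18.86401 × (-0.011)² = +0.0011413
ΔP/P ≈ +0.041035 + 0.0011413 = +0.042176 = +4.2176%.

+4.22%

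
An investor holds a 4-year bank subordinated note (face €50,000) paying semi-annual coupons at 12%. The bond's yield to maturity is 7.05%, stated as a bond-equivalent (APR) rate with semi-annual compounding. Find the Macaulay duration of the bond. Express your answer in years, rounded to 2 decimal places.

3.35 years

Periodic yield y = 0.03525. Discount each cash flow and weight by its period:
  t   CF        PV=CF/(1+0.03525)^t    t·PV
  1     3,000.00     2,897.8508     2,897.8508
  2     3,000.00     2,799.1797     5,598.3594
  3     3,000.00     2,703.8683     8,111.6050
  4     3,000.00     2,611.8023    10,447.2092
  5     3,000.00     2,522.8711    12,614.3554
  6     3,000.00     2,436.9680    14,621.8078
  7     3,000.00     2,353.9898    16,477.9287
  8    53,000.00    40,171.1215   321,368.9717
  Σ                 58,497.6514   392,138.0879
Price P = Σ PV = 58,497.6514.
Macaulay duration = Σ(t·PV) / P = 392,138.0879 / 58,497.6514 = 6.70348 half-year periods.
In years: 6.70348 / 2 = 3.35174 years.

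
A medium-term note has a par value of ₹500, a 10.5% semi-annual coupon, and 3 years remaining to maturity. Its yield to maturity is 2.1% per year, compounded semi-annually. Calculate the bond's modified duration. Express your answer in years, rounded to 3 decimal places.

Periodic yield y = 0.0105. First find Macaulay duration:
  t   CF        PV=CF/(1+0.0105)^t    t·PV
  1        26.25        25.9772        25.9772
  2        26.25        25.7073        51.4146
  3        26.25        25.4402        76.3206
  4        26.25        25.1758       100.7034
  5        26.25        24.9142       124.5712
  6       526.25       494.2813     2,965.6879
  Σ                    621.4962     3,344.6750
P = 621.4962; Macaulay duration = 3,344.6750 / 621.4962 = 5.38165 half-year periods = 2.69083 years.
Modified duration = D_Mac / (1 + y) = 2.69083 / 1.0105 = 2.66287 years.

2.663 years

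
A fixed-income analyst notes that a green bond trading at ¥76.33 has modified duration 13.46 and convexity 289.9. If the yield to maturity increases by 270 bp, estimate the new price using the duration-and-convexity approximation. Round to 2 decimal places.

¥56.66

Duration effect: -D_mod·Δy = -13.46 × (+0.027) = -0.363420
Convexity effect: ½·C·(Δy)² = 0.5 × 289.9 × (0.027)² = +0.10566855
ΔP/P ≈ -0.363420 + 0.10566855 = -0.25775145
New price ≈ 76.33 × (1 - 0.25775145) = 56.6558318215.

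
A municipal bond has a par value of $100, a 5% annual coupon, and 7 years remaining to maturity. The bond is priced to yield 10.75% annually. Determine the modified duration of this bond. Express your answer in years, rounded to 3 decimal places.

Periodic yield y = 0.1075. First find Macaulay duration:
  t   CF        PV=CF/(1+0.1075)^t    t·PV
  1         5.00         4.5147         4.5147
  2         5.00         4.0765         8.1529
  3         5.00         3.6808        11.0423
  4         5.00         3.3235        13.2940
  5         5.00         3.0009        15.0045
  6         5.00         2.7096        16.2577
  7       105.00        51.3787       359.6509
  Σ                     72.6846       427.9170
P = 72.6846; Macaulay duration = 427.9170 / 72.6846 = 5.88731 years.
Modified duration = D_Mac / (1 + y) = 5.88731 / 1.1075 = 5.31586 years.

5.316 years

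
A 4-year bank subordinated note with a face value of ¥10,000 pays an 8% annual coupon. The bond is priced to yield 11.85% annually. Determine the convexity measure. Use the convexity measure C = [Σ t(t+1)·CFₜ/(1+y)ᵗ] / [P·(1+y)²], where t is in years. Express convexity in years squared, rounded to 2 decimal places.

13.60

With y = 0.1185:
  t   CF        PV=CF/(1+0.1185)^t    t·PV        t(t+1)·PV
  1       800.00       715.2436       715.2436       1,430.4873
  2       800.00       639.4668     1,278.9336       3,836.8009
  3       800.00       571.7182     1,715.1546       6,860.6185
  4    10,800.00     6,900.4879    27,601.9518     138,009.7590
  Σ                  8,826.9166    31,311.2837     150,137.6656
P = 8,826.9166.
Convexity = Σ t(t+1)·PV / [P·(1+y)²] = 150,137.6656 / (8,826.9166 × 1.251042) = 13.59592.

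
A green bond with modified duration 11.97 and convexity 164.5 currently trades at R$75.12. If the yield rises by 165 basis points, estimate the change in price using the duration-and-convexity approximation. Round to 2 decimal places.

-R$13.15

Duration effect: -D_mod·Δy = -11.97 × (+0.0165) = -0.197505
Convexity effect: ½·C·(Δy)² = 0.5 × 164.5 × (0.0165)² = +0.0223925625
ΔP/P ≈ -0.197505 + 0.0223925625 = -0.1751124375
ΔP ≈ 75.12 × (-0.1751124375) = -13.154446305.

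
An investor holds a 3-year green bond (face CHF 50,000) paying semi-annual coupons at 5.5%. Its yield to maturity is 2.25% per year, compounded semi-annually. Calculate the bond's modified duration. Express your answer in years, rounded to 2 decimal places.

Periodic yield y = 0.01125. First find Macaulay duration:
  t   CF        PV=CF/(1+0.01125)^t    t·PV
  1     1,375.00     1,359.7033     1,359.7033
  2     1,375.00     1,344.5768     2,689.1537
  3     1,375.00     1,329.6186     3,988.8559
  4     1,375.00     1,314.8268     5,259.3073
  5     1,375.00     1,300.1996     6,500.9980
  6    51,375.00    48,039.7377   288,238.4260
  Σ                 54,688.6629   308,036.4442
P = 54,688.6629; Macaulay duration = 308,036.4442 / 54,688.6629 = 5.63255 half-year periods = 2.81627 years.
Modified duration = D_Mac / (1 + y) = 2.81627 / 1.01125 = 2.78494 years.

2.78 years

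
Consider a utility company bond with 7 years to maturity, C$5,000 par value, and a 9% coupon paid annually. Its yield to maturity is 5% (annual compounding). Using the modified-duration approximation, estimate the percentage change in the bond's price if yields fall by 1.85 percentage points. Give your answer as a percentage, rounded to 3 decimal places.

+9.953%

Periodic yield y = 0.05. Modified duration first:
  t   CF        PV=CF/(1+0.05)^t    t·PV
  1       450.00       428.5714       428.5714
  2       450.00       408.1633       816.3265
  3       450.00       388.7269     1,166.1808
  4       450.00       370.2161     1,480.8645
  5       450.00       352.5868     1,762.9339
  6       450.00       335.7969     2,014.7816
  7     5,450.00     3,873.2132    27,112.4927
  Σ                  6,157.2747    34,782.1514
P = 6,157.2747; D_Mac = 5.64895 yrs; D_mod = 5.64895/(1+0.05) = 5.37995 yrs.
ΔP/P ≈ -D_mod · Δy = -5.37995 × (-0.0185) = +0.099529 = +9.9529%.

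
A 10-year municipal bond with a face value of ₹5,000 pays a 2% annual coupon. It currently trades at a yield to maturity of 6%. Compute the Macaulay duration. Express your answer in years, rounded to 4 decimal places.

Periodic yield y = 0.06. Discount each cash flow and weight by its year:
  t   CF        PV=CF/(1+0.06)^t    t·PV
  1       100.00        94.3396        94.3396
  2       100.00        88.9996       177.9993
  3       100.00        83.9619       251.8858
  4       100.00        79.2094       316.8375
  5       100.00        74.7258       373.6291
  6       100.00        70.4961       422.9763
  7       100.00        66.5057       465.5400
  8       100.00        62.7412       501.9299
  9       100.00        59.1898       532.7086
  10    5,100.00     2,847.8134    28,478.1336
  Σ                  3,527.9826    31,615.9797
Price P = Σ PV = 3,527.9826.
Macaulay duration = Σ(t·PV) / P = 31,615.9797 / 3,527.9826 = 8.96149 years.

8.9615 years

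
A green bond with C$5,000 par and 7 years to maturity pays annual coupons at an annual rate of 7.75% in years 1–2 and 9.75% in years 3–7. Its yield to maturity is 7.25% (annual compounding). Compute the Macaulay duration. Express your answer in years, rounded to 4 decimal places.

Periodic yield y = 0.0725. Discount each cash flow and weight by its year:
  t   CF        PV=CF/(1+0.0725)^t    t·PV
  1       387.50       361.3054       361.3054
  2       387.50       336.8815       673.7629
  3       487.50       395.1689     1,185.5066
  4       487.50       368.4558     1,473.8233
  5       487.50       343.5485     1,717.7427
  6       487.50       320.3250     1,921.9499
  7     5,487.50     3,361.9669    23,533.7680
  Σ                  5,487.6519    30,867.8587
Price P = Σ PV = 5,487.6519.
Macaulay duration = Σ(t·PV) / P = 30,867.8587 / 5,487.6519 = 5.62497 years.

5.6250 years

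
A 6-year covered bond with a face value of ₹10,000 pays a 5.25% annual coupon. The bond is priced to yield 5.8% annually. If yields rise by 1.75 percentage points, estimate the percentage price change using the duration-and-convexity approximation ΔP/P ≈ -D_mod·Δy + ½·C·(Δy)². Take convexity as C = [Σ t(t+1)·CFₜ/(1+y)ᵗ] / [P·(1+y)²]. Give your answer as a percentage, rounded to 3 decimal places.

-8.263%

With y = 0.058:
  t   CF        PV=CF/(1+0.058)^t    t·PV        t(t+1)·PV
  1       525.00       496.2193       496.2193         992.4386
  2       525.00       469.0163       938.0327       2,814.0980
  3       525.00       443.3047     1,329.9140       5,319.6560
  4       525.00       419.0025     1,676.0101       8,380.0504
  5       525.00       396.0326     1,980.1631      11,880.9788
  6    10,525.00     7,504.2639    45,025.5834     315,179.0838
  Σ                  9,727.8393    51,445.9225     344,566.3054
P = 9,727.8393; D_Mac = 5.28853 yrs; D_mod = 4.99861 yrs; C = 31.64354.
Duration effect: -4.99861 × (+0.0175) = -0.087476
Convexity effect: 0.5 × 31.64354 × (0.0175)² = +0.0048454
ΔP/P ≈ -0.087476 + 0.0048454 = -0.082630 = -8.2630%.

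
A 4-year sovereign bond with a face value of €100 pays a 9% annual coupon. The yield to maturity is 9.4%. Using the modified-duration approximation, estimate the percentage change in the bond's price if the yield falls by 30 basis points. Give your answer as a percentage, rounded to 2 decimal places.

+0.97%

Periodic yield y = 0.094. Modified duration first:
  t   CF        PV=CF/(1+0.094)^t    t·PV
  1         9.00         8.2267         8.2267
  2         9.00         7.5198        15.0397
  3         9.00         6.8737        20.6211
  4       109.00        76.0952       304.3808
  Σ                     98.7154       348.2682
P = 98.7154; D_Mac = 3.52800 yrs; D_mod = 3.52800/(1+0.094) = 3.22487 yrs.
ΔP/P ≈ -D_mod · Δy = -3.22487 × (-0.003) = +0.009675 = +0.9675%.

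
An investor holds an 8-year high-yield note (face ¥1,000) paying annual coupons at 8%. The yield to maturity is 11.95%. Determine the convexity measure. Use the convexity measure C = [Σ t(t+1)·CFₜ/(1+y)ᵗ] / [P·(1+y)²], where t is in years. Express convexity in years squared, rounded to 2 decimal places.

With y = 0.1195:
  t   CF        PV=CF/(1+0.1195)^t    t·PV        t(t+1)·PV
  1        80.00        71.4605        71.4605         142.9209
  2        80.00        63.8325       127.6650         382.9949
  3        80.00        57.0188       171.0563         684.2250
  4        80.00        50.9323       203.7293       1,018.6467
  5        80.00        45.4956       227.4781       1,364.8683
  6        80.00        40.6392       243.8353       1,706.8474
  7        80.00        36.3012       254.1086       2,032.8687
  8     1,080.00       437.7549     3,502.0388      31,518.3496
  Σ                    803.4350     4,801.3719      38,851.7216
P = 803.4350.
Convexity = Σ t(t+1)·PV / [P·(1+y)²] = 38,851.7216 / (803.4350 × 1.253280) = 38.58436.

38.58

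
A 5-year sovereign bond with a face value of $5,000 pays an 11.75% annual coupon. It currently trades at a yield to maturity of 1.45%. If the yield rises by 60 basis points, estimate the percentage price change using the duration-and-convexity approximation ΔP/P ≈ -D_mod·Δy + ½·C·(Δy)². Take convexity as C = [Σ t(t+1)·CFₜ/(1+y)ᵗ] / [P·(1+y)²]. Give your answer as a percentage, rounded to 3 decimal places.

With y = 0.0145:
  t   CF        PV=CF/(1+0.0145)^t    t·PV        t(t+1)·PV
  1       587.50       579.1030       579.1030       1,158.2060
  2       587.50       570.8260     1,141.6521       3,424.9562
  3       587.50       562.6674     1,688.0021       6,752.0082
  4       587.50       554.6253     2,218.5011      11,092.5057
  5     5,587.50     5,199.4485    25,997.2424     155,983.4544
  Σ                  7,466.6702    31,624.5007     178,411.1305
P = 7,466.6702; D_Mac = 4.23542 yrs; D_mod = 4.17489 yrs; C = 23.21619.
Duration effect: -4.17489 × (+0.006) = -0.025049
Convexity effect: 0.5 × 23.21619 × (0.006)² = +0.0004179
ΔP/P ≈ -0.025049 + 0.0004179 = -0.024631 = -2.4631%.

-2.463%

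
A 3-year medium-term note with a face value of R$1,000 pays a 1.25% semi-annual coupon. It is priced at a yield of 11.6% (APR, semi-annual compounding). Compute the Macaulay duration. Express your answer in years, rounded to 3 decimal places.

2.945 years

Periodic yield y = 0.058. Discount each cash flow and weight by its period:
  t   CF        PV=CF/(1+0.058)^t    t·PV
  1         6.25         5.9074         5.9074
  2         6.25         5.5835        11.1671
  3         6.25         5.2774        15.8323
  4         6.25         4.9881        19.9525
  5         6.25         4.7147        23.5734
  6     1,006.25       717.4504     4,304.7025
  Σ                    743.9215     4,381.1351
Price P = Σ PV = 743.9215.
Macaulay duration = Σ(t·PV) / P = 4,381.1351 / 743.9215 = 5.88924 half-year periods.
In years: 5.88924 / 2 = 2.94462 years.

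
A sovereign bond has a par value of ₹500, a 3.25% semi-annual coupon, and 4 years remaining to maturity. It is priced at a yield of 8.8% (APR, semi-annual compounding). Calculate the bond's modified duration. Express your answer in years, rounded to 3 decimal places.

3.596 years

Periodic yield y = 0.044. First find Macaulay duration:
  t   CF        PV=CF/(1+0.044)^t    t·PV
  1        8.125         7.7826         7.7826
  2        8.125         7.4546        14.9091
  3        8.125         7.1404        21.4212
  4        8.125         6.8395        27.3578
  5        8.125         6.5512        32.7560
  6        8.125         6.2751        37.6506
  7        8.125         6.0106        42.0744
  8      508.125       360.0531     2,880.4249
  Σ                    408.1070     3,064.3766
P = 408.1070; Macaulay duration = 3,064.3766 / 408.1070 = 7.50876 half-year periods = 3.75438 years.
Modified duration = D_Mac / (1 + y) = 3.75438 / 1.044 = 3.59615 years.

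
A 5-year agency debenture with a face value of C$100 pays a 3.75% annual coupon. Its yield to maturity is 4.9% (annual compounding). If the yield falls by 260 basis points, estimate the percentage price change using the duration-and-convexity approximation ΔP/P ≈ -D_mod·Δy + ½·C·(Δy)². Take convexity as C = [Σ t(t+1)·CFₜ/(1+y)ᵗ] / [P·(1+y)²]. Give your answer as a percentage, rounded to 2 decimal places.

With y = 0.049:
  t   CF        PV=CF/(1+0.049)^t    t·PV        t(t+1)·PV
  1         3.75         3.5748         3.5748           7.1497
  2         3.75         3.4078         6.8157          20.4471
  3         3.75         3.2487         9.7460          38.9840
  4         3.75         3.0969        12.3877          61.9383
  5       103.75        81.6790       408.3952       2,450.3714
  Σ                     95.0073       440.9194       2,578.8905
P = 95.0073; D_Mac = 4.64090 yrs; D_mod = 4.42412 yrs; C = 24.66749.
Duration effect: -4.42412 × (-0.026) = +0.115027
Convexity effect: 0.5 × 24.66749 × (-0.026)² = +0.0083376
ΔP/P ≈ +0.115027 + 0.0083376 = +0.123365 = +12.3365%.

+12.34%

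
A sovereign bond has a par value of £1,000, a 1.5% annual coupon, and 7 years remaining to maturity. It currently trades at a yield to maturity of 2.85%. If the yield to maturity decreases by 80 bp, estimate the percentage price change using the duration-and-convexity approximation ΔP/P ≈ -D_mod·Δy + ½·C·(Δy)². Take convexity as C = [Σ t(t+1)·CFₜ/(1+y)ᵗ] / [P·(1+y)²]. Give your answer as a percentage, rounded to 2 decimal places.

+5.36%

With y = 0.0285:
  t   CF        PV=CF/(1+0.0285)^t    t·PV        t(t+1)·PV
  1        15.00        14.5843        14.5843          29.1687
  2        15.00        14.1802        28.3604          85.0813
  3        15.00        13.7873        41.3618         165.4473
  4        15.00        13.4052        53.6209         268.1045
  5        15.00        13.0338        65.1688         391.0129
  6        15.00        12.6726        76.0356         532.2489
  7     1,015.00       833.7502     5,836.2517      46,690.0132
  Σ                    915.4136     6,115.3835      48,161.0767
P = 915.4136; D_Mac = 6.68046 yrs; D_mod = 6.49534 yrs; C = 49.73593.
Duration effect: -6.49534 × (-0.008) = +0.051963
Convexity effect: 0.5 × 49.73593 × (-0.008)² = +0.0015915
ΔP/P ≈ +0.051963 + 0.0015915 = +0.053554 = +5.3554%.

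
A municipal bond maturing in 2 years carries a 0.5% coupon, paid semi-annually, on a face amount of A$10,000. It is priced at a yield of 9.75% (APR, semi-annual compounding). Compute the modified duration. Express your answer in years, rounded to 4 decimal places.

Periodic yield y = 0.04875. First find Macaulay duration:
  t   CF        PV=CF/(1+0.04875)^t    t·PV
  1        25.00        23.8379        23.8379
  2        25.00        22.7298        45.4596
  3        25.00        21.6733        65.0198
  4    10,025.00     8,286.9837    33,147.9349
  Σ                  8,355.2247    33,282.2522
P = 8,355.2247; Macaulay duration = 33,282.2522 / 8,355.2247 = 3.98341 half-year periods = 1.99170 years.
Modified duration = D_Mac / (1 + y) = 1.99170 / 1.04875 = 1.89912 years.

1.8991 years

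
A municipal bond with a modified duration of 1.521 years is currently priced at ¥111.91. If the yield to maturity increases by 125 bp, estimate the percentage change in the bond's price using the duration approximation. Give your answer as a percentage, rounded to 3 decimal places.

-1.901%

Duration approximation: ΔP/P ≈ -D_mod · Δy = -1.521 × (+0.0125) = -0.0190125.
As a percentage: -1.90125%.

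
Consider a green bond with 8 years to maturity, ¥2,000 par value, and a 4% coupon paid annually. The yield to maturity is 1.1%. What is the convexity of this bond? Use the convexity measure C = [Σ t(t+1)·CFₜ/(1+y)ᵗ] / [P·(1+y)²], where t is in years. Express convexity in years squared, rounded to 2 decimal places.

With y = 0.011:
  t   CF        PV=CF/(1+0.011)^t    t·PV        t(t+1)·PV
  1        80.00        79.1296        79.1296         158.2591
  2        80.00        78.2686       156.5372         469.6117
  3        80.00        77.4170       232.2511         929.0044
  4        80.00        76.5747       306.2988       1,531.4942
  5        80.00        75.7416       378.7078       2,272.2466
  6        80.00        74.9175       449.5048       3,146.5334
  7        80.00        74.1023       518.7164       4,149.7308
  8     2,080.00     1,905.6981    15,245.5844     137,210.2598
  Σ                  2,441.8493    17,366.7301     149,867.1401
P = 2,441.8493.
Convexity = Σ t(t+1)·PV / [P·(1+y)²] = 149,867.1401 / (2,441.8493 × 1.022121) = 60.04616.

60.05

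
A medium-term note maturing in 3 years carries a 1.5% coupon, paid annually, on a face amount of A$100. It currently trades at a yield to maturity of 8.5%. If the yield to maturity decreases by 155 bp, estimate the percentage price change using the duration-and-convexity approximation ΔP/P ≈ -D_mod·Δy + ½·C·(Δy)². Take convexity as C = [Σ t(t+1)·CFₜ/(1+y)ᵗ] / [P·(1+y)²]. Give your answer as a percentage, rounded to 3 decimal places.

+4.335%

With y = 0.085:
  t   CF        PV=CF/(1+0.085)^t    t·PV        t(t+1)·PV
  1         1.50         1.3825         1.3825           2.7650
  2         1.50         1.2742         2.5484           7.6451
  3       101.50        79.4652       238.3955         953.5821
  Σ                     82.1218       242.3264         963.9921
P = 82.1218; D_Mac = 2.95082 yrs; D_mod = 2.71965 yrs; C = 9.97138.
Duration effect: -2.71965 × (-0.0155) = +0.042155
Convexity effect: 0.5 × 9.97138 × (-0.0155)² = +0.0011978
ΔP/P ≈ +0.042155 + 0.0011978 = +0.043352 = +4.3352%.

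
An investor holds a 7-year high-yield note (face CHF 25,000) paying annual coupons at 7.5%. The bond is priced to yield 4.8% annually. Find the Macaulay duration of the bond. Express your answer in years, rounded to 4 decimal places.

5.7962 years

Periodic yield y = 0.048. Discount each cash flow and weight by its year:
  t   CF        PV=CF/(1+0.048)^t    t·PV
  1     1,875.00     1,789.1221     1,789.1221
  2     1,875.00     1,707.1776     3,414.3552
  3     1,875.00     1,628.9863     4,886.9588
  4     1,875.00     1,554.3762     6,217.5049
  5     1,875.00     1,483.1834     7,415.9170
  6     1,875.00     1,415.2513     8,491.5081
  7    26,875.00    19,356.1730   135,493.2108
  Σ                 28,934.2700   167,708.5769
Price P = Σ PV = 28,934.2700.
Macaulay duration = Σ(t·PV) / P = 167,708.5769 / 28,934.2700 = 5.79619 years.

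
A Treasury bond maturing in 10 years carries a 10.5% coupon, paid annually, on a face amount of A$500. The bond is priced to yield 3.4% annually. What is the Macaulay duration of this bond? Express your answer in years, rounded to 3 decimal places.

7.370 years

Periodic yield y = 0.034. Discount each cash flow and weight by its year:
  t   CF        PV=CF/(1+0.034)^t    t·PV
  1        52.50        50.7737        50.7737
  2        52.50        49.1042        98.2083
  3        52.50        47.4895       142.4685
  4        52.50        45.9280       183.7118
  5        52.50        44.4178       222.0888
  6        52.50        42.9572       257.7433
  7        52.50        41.5447       290.8128
  8        52.50        40.1786       321.4289
  9        52.50        38.8575       349.7172
  10      552.50       395.4822     3,954.8216
  Σ                    796.7332     5,871.7749
Price P = Σ PV = 796.7332.
Macaulay duration = Σ(t·PV) / P = 5,871.7749 / 796.7332 = 7.36981 years.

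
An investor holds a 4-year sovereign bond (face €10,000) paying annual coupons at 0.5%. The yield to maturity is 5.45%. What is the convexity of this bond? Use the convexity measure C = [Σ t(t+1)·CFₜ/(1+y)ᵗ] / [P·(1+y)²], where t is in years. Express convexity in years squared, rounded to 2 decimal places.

With y = 0.0545:
  t   CF        PV=CF/(1+0.0545)^t    t·PV        t(t+1)·PV
  1        50.00        47.4158        47.4158          94.8317
  2        50.00        44.9652        89.9305         269.7914
  3        50.00        42.6413       127.9238         511.6954
  4    10,050.00     8,127.9257    32,511.7028     162,558.5142
  Σ                  8,262.9481    32,776.9730     163,434.8326
P = 8,262.9481.
Convexity = Σ t(t+1)·PV / [P·(1+y)²] = 163,434.8326 / (8,262.9481 × 1.111970) = 17.78756.

17.79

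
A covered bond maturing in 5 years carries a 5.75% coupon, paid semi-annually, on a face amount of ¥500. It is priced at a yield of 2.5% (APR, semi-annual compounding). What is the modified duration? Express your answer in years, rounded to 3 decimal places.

4.408 years

Periodic yield y = 0.0125. First find Macaulay duration:
  t   CF        PV=CF/(1+0.0125)^t    t·PV
  1       14.375        14.1975        14.1975
  2       14.375        14.0223        28.0445
  3       14.375        13.8491        41.5474
  4       14.375        13.6782        54.7126
  5       14.375        13.5093        67.5465
  6       14.375        13.3425        80.0551
  7       14.375        13.1778        92.2445
  8       14.375        13.0151       104.1208
  9       14.375        12.8544       115.6898
  10     514.375       454.2862     4,542.8619
  Σ                    575.9324     5,141.0207
P = 575.9324; Macaulay duration = 5,141.0207 / 575.9324 = 8.92643 half-year periods = 4.46322 years.
Modified duration = D_Mac / (1 + y) = 4.46322 / 1.0125 = 4.40811 years.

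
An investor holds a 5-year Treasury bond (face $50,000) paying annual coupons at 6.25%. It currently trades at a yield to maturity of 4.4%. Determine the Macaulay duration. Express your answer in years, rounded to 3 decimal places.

4.469 years

Periodic yield y = 0.044. Discount each cash flow and weight by its year:
  t   CF        PV=CF/(1+0.044)^t    t·PV
  1     3,125.00     2,993.2950     2,993.2950
  2     3,125.00     2,867.1408     5,734.2816
  3     3,125.00     2,746.3035     8,238.9104
  4     3,125.00     2,630.5589    10,522.2355
  5    53,125.00    42,834.7710   214,173.8551
  Σ                 54,072.0692   241,662.5777
Price P = Σ PV = 54,072.0692.
Macaulay duration = Σ(t·PV) / P = 241,662.5777 / 54,072.0692 = 4.46927 years.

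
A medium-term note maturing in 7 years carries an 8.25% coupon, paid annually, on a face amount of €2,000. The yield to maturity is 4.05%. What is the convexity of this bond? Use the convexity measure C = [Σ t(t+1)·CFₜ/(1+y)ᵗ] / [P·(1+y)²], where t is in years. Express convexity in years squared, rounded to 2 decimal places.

39.54

With y = 0.0405:
  t   CF        PV=CF/(1+0.0405)^t    t·PV        t(t+1)·PV
  1       165.00       158.5776       158.5776         317.1552
  2       165.00       152.4052       304.8104         914.4312
  3       165.00       146.4730       439.4191       1,757.6765
  4       165.00       140.7718       563.0871       2,815.4356
  5       165.00       135.2924       676.4622       4,058.7731
  6       165.00       130.0264       780.1582       5,461.1075
  7     2,165.00     1,639.6959    11,477.8713      91,822.9700
  Σ                  2,503.2423    14,400.3859     107,147.5491
P = 2,503.2423.
Convexity = Σ t(t+1)·PV / [P·(1+y)²] = 107,147.5491 / (2,503.2423 × 1.082640) = 39.53622.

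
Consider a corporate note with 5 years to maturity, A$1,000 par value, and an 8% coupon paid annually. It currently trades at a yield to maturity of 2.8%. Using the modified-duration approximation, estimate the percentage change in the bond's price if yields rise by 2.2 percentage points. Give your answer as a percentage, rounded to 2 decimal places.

-9.39%

Periodic yield y = 0.028. Modified duration first:
  t   CF        PV=CF/(1+0.028)^t    t·PV
  1        80.00        77.8210        77.8210
  2        80.00        75.7014       151.4027
  3        80.00        73.6395       220.9184
  4        80.00        71.6337       286.5349
  5     1,080.00       940.7152     4,703.5762
  Σ                  1,239.5108     5,440.2533
P = 1,239.5108; D_Mac = 4.38903 yrs; D_mod = 4.38903/(1+0.028) = 4.26949 yrs.
ΔP/P ≈ -D_mod · Δy = -4.26949 × (+0.022) = -0.093929 = -9.3929%.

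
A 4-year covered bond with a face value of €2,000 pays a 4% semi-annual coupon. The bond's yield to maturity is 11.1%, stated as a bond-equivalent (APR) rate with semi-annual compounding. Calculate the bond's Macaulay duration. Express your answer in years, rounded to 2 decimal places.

3.69 years

Periodic yield y = 0.0555. Discount each cash flow and weight by its period:
  t   CF        PV=CF/(1+0.0555)^t    t·PV
  1        40.00        37.8967        37.8967
  2        40.00        35.9041        71.8081
  3        40.00        34.0162       102.0485
  4        40.00        32.2275       128.9101
  5        40.00        30.5330       152.6648
  6        40.00        28.9275       173.5649
  7        40.00        27.4064       191.8449
  8     2,040.00     1,324.2326    10,593.8606
  Σ                  1,551.1439    11,452.5986
Price P = Σ PV = 1,551.1439.
Macaulay duration = Σ(t·PV) / P = 11,452.5986 / 1,551.1439 = 7.38332 half-year periods.
In years: 7.38332 / 2 = 3.69166 years.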